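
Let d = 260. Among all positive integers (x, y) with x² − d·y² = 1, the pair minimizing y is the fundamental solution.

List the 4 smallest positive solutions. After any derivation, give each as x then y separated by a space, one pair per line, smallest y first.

√260 = [16; 8,32, …], period ℓ=2 (even) → k=1
a_0=16:  p_0=16·1+0=16,  q_0=16·0+1=1
a_1=8:  p_1=8·16+1=129,  q_1=8·1+0=8
fundamental: x₁=129, y₁=8  (since 16641 − 260·64 = 1)
(x_2, y_2) = (129·129 + 260·8·8, 129·8 + 8·129) = (33281, 2064)
(x_3, y_3) = (129·33281 + 260·8·2064, 129·2064 + 8·33281) = (8586369, 532504)
(x_4, y_4) = (129·8586369 + 260·8·532504, 129·532504 + 8·8586369) = (2215249921, 137383968)

129 8
33281 2064
8586369 532504
2215249921 137383968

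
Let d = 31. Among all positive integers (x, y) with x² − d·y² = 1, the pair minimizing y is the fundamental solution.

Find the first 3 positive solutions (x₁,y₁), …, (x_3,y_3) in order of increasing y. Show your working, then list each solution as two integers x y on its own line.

[5; 1,1,3,5,3,1,1,10] for √31; ℓ=8 ⇒ convergent index 7
a_0=5:  p_0=5·1+0=5,  q_0=5·0+1=1
a_1=1:  p_1=1·5+1=6,  q_1=1·1+0=1
…
a_4=5:  p_4=5·39+11=206,  q_4=5·7+2=37
a_5=3:  p_5=3·206+39=657,  q_5=3·37+7=118
a_6=1:  p_6=1·657+206=863,  q_6=1·118+37=155
a_7=1:  p_7=1·863+657=1520,  q_7=1·155+118=273
(x₁, y₁) = (1520, 273);  1520² − 31·273² = 1 ✓
k=2:  x_2 = 1520·1520+31·273·273 = 4620799,  y_2 = 1520·273+273·1520 = 829920
k=3:  x_3 = 1520·4620799+31·273·829920 = 14047227440,  y_3 = 1520·829920+273·4620799 = 2522956527

1520 273
4620799 829920
14047227440 2522956527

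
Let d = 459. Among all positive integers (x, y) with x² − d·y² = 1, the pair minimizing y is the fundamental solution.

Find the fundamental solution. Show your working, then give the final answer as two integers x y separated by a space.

√459 = [21; 2,2,1,4,21,4,1,2,2,42, …], period ℓ=10 (even) → k=9
k=0  a_k=21  p_k/q_k = 21/1
k=1  a_k=2  p_k/q_k = 43/2
…
k=3  a_k=1  p_k/q_k = 150/7
…
k=5  a_k=21  p_k/q_k = 14997/700
…
k=7  a_k=1  p_k/q_k = 75692/3533
k=8  a_k=2  p_k/q_k = 212079/9899
k=9  a_k=2  p_k/q_k = 499850/23331
(x₁, y₁) = (499850, 23331);  499850² − 459·23331² = 1 ✓

499850 23331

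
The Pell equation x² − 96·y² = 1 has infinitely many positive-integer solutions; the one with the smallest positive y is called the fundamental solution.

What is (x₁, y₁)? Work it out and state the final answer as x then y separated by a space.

49 5

d=96: √d = [9; 1,3,1,18] (ℓ=4, even), read p_3/q_3
i=0: a=9 ⇒ p=9, q=1
…
i=2: a=3 ⇒ p=39, q=4
i=3: a=1 ⇒ p=49, q=5
→ (49, 5).  Check: 49²=2401, 96·5²=2400, difference 1.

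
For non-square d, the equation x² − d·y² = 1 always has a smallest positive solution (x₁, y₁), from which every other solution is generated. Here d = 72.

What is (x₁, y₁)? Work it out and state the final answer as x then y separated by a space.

√72 = [8; 2,16, …], period ℓ=2 (even) → k=1
step 0: (8, 1)  from 8·(1,0) + (0,1)
step 1: (17, 2)  from 2·(8,1) + (1,0)
fundamental: x₁=17, y₁=2  (since 289 − 72·4 = 1)

17 2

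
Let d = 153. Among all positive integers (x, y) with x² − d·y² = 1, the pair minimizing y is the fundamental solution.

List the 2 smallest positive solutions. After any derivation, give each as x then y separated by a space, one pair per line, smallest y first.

d=153: √d = [12; 2,1,2,2,2,1,2,24] (ℓ=8, even), read p_7/q_7
step 0: (12, 1)  from 12·(1,0) + (0,1)
…
step 2: (37, 3)  from 1·(25,2) + (12,1)
step 3: (99, 8)  from 2·(37,3) + (25,2)
step 4: (235, 19)  from 2·(99,8) + (37,3)
step 5: (569, 46)  from 2·(235,19) + (99,8)
step 6: (804, 65)  from 1·(569,46) + (235,19)
step 7: (2177, 176)  from 2·(804,65) + (569,46)
fundamental: x₁=2177, y₁=176  (since 4739329 − 153·30976 = 1)
n=2: (2177,176)∘(2177,176) = (2177·2177+153·176·176, 2177·176+176·2177) = (9478657,766304)

2177 176
9478657 766304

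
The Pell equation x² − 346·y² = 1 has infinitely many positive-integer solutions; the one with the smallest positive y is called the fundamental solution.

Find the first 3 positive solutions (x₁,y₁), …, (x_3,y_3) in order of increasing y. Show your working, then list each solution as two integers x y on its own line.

d=346: √d = [18; 1,1,1,1,36] (ℓ=5, odd), read p_9/q_9
a_0=18:  p_0=18·1+0=18,  q_0=18·0+1=1
…
a_4=1:  p_4=1·56+37=93,  q_4=1·3+2=5
a_5=36:  p_5=36·93+56=3404,  q_5=36·5+3=183
a_6=1:  p_6=1·3404+93=3497,  q_6=1·183+5=188
a_7=1:  p_7=1·3497+3404=6901,  q_7=1·188+183=371
a_8=1:  p_8=1·6901+3497=10398,  q_8=1·371+188=559
a_9=1:  p_9=1·10398+6901=17299,  q_9=1·559+371=930
(x₁, y₁) = (17299, 930);  17299² − 346·930² = 1 ✓
n=2: (17299,930)∘(17299,930) = (17299·17299+346·930·930, 17299·930+930·17299) = (598510801,32176140)
n=3: (598510801,32176140)∘(17299,930) = (17299·598510801+346·930·32176140, 17299·32176140+930·598510801) = (20707276675699,1113230090790)

17299 930
598510801 32176140
20707276675699 1113230090790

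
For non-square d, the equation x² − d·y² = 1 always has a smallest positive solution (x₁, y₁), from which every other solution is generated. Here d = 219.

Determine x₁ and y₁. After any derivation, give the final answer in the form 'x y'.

√219 = [14; 1,3,1,28, …], period ℓ=4 (even) → k=3
a_0=14:  p_0=14·1+0=14,  q_0=14·0+1=1
…
a_2=3:  p_2=3·15+14=59,  q_2=3·1+1=4
a_3=1:  p_3=1·59+15=74,  q_3=1·4+1=5
fundamental: x₁=74, y₁=5  (since 5476 − 219·25 = 1)

74 5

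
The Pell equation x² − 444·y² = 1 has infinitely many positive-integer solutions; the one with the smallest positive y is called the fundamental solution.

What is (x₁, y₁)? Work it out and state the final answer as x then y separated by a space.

√444 = [21; 14,42, …], period ℓ=2 (even) → k=1
step 0: (21, 1)  from 21·(1,0) + (0,1)
step 1: (295, 14)  from 14·(21,1) + (1,0)
(x₁, y₁) = (295, 14);  295² − 444·14² = 1 ✓

295 14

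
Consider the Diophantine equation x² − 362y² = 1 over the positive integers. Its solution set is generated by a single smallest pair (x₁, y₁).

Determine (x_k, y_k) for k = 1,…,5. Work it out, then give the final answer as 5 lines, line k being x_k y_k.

[19; 38] for √362; ℓ=1 ⇒ convergent index 1
a_0=19:  p_0=19·1+0=19,  q_0=19·0+1=1
a_1=38:  p_1=38·19+1=723,  q_1=38·1+0=38
fundamental: x₁=723, y₁=38  (since 522729 − 362·1444 = 1)
k=2:  x_2 = 723·723+362·38·38 = 1045457,  y_2 = 723·38+38·723 = 54948
k=3:  x_3 = 723·1045457+362·38·54948 = 1511730099,  y_3 = 723·54948+38·1045457 = 79454770
k=4:  x_4 = 723·1511730099+362·38·79454770 = 2185960677697,  y_4 = 723·79454770+38·1511730099 = 114891542472
k=5:  x_5 = 723·2185960677697+362·38·114891542472 = 3160897628219763,  y_5 = 723·114891542472+38·2185960677697 = 166133090959742

723 38
1045457 54948
1511730099 79454770
2185960677697 114891542472
3160897628219763 166133090959742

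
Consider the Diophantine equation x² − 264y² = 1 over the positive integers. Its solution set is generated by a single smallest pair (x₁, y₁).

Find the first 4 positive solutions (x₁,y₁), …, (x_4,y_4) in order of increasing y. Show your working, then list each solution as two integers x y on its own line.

√264 = [16; 4,32, …], period ℓ=2 (even) → k=1
step 0: (16, 1)  from 16·(1,0) + (0,1)
step 1: (65, 4)  from 4·(16,1) + (1,0)
→ (65, 4).  Check: 65²=4225, 264·4²=4224, difference 1.
(65+4√264)^2 = 8449 + 520√264
(65+4√264)^3 = 1098305 + 67596√264
(65+4√264)^4 = 142771201 + 8786960√264

65 4
8449 520
1098305 67596
142771201 8786960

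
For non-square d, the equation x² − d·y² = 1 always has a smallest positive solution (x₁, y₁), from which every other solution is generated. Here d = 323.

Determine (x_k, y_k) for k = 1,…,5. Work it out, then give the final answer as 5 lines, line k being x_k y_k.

18 1
647 36
23274 1295
837217 46584
30116538 1675729

d=323: √d = [17; 1,34] (ℓ=2, even), read p_1/q_1
step 0: (17, 1)  from 17·(1,0) + (0,1)
step 1: (18, 1)  from 1·(17,1) + (1,0)
(x₁, y₁) = (18, 1);  18² − 323·1² = 1 ✓
n=2: (18,1)∘(18,1) = (18·18+323·1·1, 18·1+1·18) = (647,36)
n=3: (647,36)∘(18,1) = (18·647+323·1·36, 18·36+1·647) = (23274,1295)
n=4: (23274,1295)∘(18,1) = (18·23274+323·1·1295, 18·1295+1·23274) = (837217,46584)
n=5: (837217,46584)∘(18,1) = (18·837217+323·1·46584, 18·46584+1·837217) = (30116538,1675729)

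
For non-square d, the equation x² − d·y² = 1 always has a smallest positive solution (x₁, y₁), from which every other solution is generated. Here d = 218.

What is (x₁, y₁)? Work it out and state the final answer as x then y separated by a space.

126003 8534

√218 → a₀=14, period (1,3,3,1,28); ℓ=5 odd so k=9
step 0: (14, 1)  from 14·(1,0) + (0,1)
…
step 2: (59, 4)  from 3·(15,1) + (14,1)
…
step 6: (7471, 506)  from 1·(7220,489) + (251,17)
…
step 8: (96370, 6527)  from 3·(29633,2007) + (7471,506)
step 9: (126003, 8534)  from 1·(96370,6527) + (29633,2007)
fundamental: x₁=126003, y₁=8534  (since 15876756009 − 218·72829156 = 1)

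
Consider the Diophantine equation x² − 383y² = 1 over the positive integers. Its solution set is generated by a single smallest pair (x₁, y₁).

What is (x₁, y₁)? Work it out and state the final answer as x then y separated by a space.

√383 → a₀=19, period (1,1,3,19,3,1,1,38); ℓ=8 even so k=7
i=0: a=19 ⇒ p=19, q=1
i=1: a=1 ⇒ p=20, q=1
i=2: a=1 ⇒ p=39, q=2
i=3: a=3 ⇒ p=137, q=7
i=4: a=19 ⇒ p=2642, q=135
i=5: a=3 ⇒ p=8063, q=412
i=6: a=1 ⇒ p=10705, q=547
i=7: a=1 ⇒ p=18768, q=959
(x₁, y₁) = (18768, 959);  18768² − 383·959² = 1 ✓

18768 959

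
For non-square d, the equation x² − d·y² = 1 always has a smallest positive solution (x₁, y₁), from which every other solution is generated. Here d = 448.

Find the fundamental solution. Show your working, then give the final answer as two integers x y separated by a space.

127 6

d=448: √d = [21; 6,42] (ℓ=2, even), read p_1/q_1
a_0=21:  p_0=21·1+0=21,  q_0=21·0+1=1
a_1=6:  p_1=6·21+1=127,  q_1=6·1+0=6
(x₁, y₁) = (127, 6);  127² − 448·6² = 1 ✓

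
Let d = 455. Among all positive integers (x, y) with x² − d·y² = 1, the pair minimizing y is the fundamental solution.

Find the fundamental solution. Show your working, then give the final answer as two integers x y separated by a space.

64 3

√455 = [21; 3,42, …], period ℓ=2 (even) → k=1
i=0: a=21 ⇒ p=21, q=1
i=1: a=3 ⇒ p=64, q=3
→ (64, 3).  Check: 64²=4096, 455·3²=4095, difference 1.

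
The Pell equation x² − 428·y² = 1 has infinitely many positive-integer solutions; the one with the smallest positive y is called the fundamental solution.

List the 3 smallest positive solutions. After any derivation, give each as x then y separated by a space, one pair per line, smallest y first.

√428 → a₀=20, period (1,2,4,1,5,10,5,1,4,2,1,40); ℓ=12 even so k=11
k=0  a_k=20  p_k/q_k = 20/1
k=1  a_k=1  p_k/q_k = 21/1
…
k=3  a_k=4  p_k/q_k = 269/13
k=4  a_k=1  p_k/q_k = 331/16
k=5  a_k=5  p_k/q_k = 1924/93
k=6  a_k=10  p_k/q_k = 19571/946
k=7  a_k=5  p_k/q_k = 99779/4823
k=8  a_k=1  p_k/q_k = 119350/5769
k=9  a_k=4  p_k/q_k = 577179/27899
k=10  a_k=2  p_k/q_k = 1273708/61567
k=11  a_k=1  p_k/q_k = 1850887/89466
→ (1850887, 89466).  Check: 1850887²=3425782686769, 428·89466²=3425782686768, difference 1.
n=2: (1850887,89466)∘(1850887,89466) = (1850887·1850887+428·89466·89466, 1850887·89466+89466·1850887) = (6851565373537,331182912684)
n=3: (6851565373537,331182912684)∘(1850887,89466) = (1850887·6851565373537+428·89466·331182912684, 1850887·331182912684+89466·6851565373537) = (25362946559057703751,1225964295417811950)

1850887 89466
6851565373537 331182912684
25362946559057703751 1225964295417811950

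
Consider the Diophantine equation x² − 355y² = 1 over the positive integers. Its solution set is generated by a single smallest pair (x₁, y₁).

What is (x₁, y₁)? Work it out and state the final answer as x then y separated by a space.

√355 → a₀=18, period (1,5,3,3,1,6,1,3,3,5,1,36); ℓ=12 even so k=11
a_0=18:  p_0=18·1+0=18,  q_0=18·0+1=1
…
a_6=6:  p_6=6·1545+1187=10457,  q_6=6·82+63=555
…
a_8=3:  p_8=3·12002+10457=46463,  q_8=3·637+555=2466
…
a_10=5:  p_10=5·151391+46463=803418,  q_10=5·8035+2466=42641
a_11=1:  p_11=1·803418+151391=954809,  q_11=1·42641+8035=50676
→ (954809, 50676).  Check: 954809²=911660226481, 355·50676²=911660226480, difference 1.

954809 50676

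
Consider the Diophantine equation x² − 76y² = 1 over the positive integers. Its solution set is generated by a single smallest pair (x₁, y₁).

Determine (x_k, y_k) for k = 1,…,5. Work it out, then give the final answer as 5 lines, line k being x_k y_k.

57799 6630
6681448801 766414740
772362118440199 88596011107890
89283516160768675201 10241521691283453480
10320995900380175197444999 1183899424380388644273150

√76 = [8; 1,2,1,1,5,4,5,1,1,2,1,16, …], period ℓ=12 (even) → k=11
k=0  a_k=8  p_k/q_k = 8/1
…
k=4  a_k=1  p_k/q_k = 61/7
…
k=6  a_k=4  p_k/q_k = 1421/163
…
k=9  a_k=1  p_k/q_k = 16311/1871
k=10  a_k=2  p_k/q_k = 41488/4759
k=11  a_k=1  p_k/q_k = 57799/6630
(x₁, y₁) = (57799, 6630);  57799² − 76·6630² = 1 ✓
(57799+6630√76)^2 = 6681448801 + 766414740√76
(57799+6630√76)^3 = 772362118440199 + 88596011107890√76
(57799+6630√76)^4 = 89283516160768675201 + 10241521691283453480√76
(57799+6630√76)^5 = 10320995900380175197444999 + 1183899424380388644273150√76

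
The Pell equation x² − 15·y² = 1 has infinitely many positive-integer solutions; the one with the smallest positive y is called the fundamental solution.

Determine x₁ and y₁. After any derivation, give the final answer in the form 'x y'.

4 1

√15 = [3; 1,6, …], period ℓ=2 (even) → k=1
i=0: a=3 ⇒ p=3, q=1
i=1: a=1 ⇒ p=4, q=1
(x₁, y₁) = (4, 1);  4² − 15·1² = 1 ✓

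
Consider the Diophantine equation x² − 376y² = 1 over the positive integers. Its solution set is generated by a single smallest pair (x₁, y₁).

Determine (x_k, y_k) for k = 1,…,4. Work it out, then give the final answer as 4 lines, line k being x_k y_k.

2143295 110532
9187426914049 473805365880
39382732335491159615 2031009343327438668
168817626601983862467148801 8706104341013491514496240

d=376: √d = [19; 2,1,1,3,1,…,1,2,38] (ℓ=16, even), read p_15/q_15
i=0: a=19 ⇒ p=19, q=1
i=1: a=2 ⇒ p=39, q=2
…
i=4: a=3 ⇒ p=349, q=18
i=5: a=1 ⇒ p=446, q=23
i=6: a=2 ⇒ p=1241, q=64
…
i=9: a=2 ⇒ p=28834, q=1487
i=10: a=2 ⇒ p=70621, q=3642
…
i=12: a=3 ⇒ p=368986, q=19029
i=13: a=1 ⇒ p=468441, q=24158
i=14: a=1 ⇒ p=837427, q=43187
i=15: a=2 ⇒ p=2143295, q=110532
(x₁, y₁) = (2143295, 110532);  2143295² − 376·110532² = 1 ✓
n=2: (2143295,110532)∘(2143295,110532) = (2143295·2143295+376·110532·110532, 2143295·110532+110532·2143295) = (9187426914049,473805365880)
n=3: (9187426914049,473805365880)∘(2143295,110532) = (2143295·9187426914049+376·110532·473805365880, 2143295·473805365880+110532·9187426914049) = (39382732335491159615,2031009343327438668)
n=4: (39382732335491159615,2031009343327438668)∘(2143295,110532) = (2143295·39382732335491159615+376·110532·2031009343327438668, 2143295·2031009343327438668+110532·39382732335491159615) = (168817626601983862467148801,8706104341013491514496240)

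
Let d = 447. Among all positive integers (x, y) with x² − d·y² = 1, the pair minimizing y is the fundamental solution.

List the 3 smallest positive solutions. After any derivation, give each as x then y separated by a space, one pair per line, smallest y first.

√447 → a₀=21, period (7,42); ℓ=2 even so k=1
i=0: a=21 ⇒ p=21, q=1
i=1: a=7 ⇒ p=148, q=7
fundamental: x₁=148, y₁=7  (since 21904 − 447·49 = 1)
k=2:  x_2 = 148·148+447·7·7 = 43807,  y_2 = 148·7+7·148 = 2072
k=3:  x_3 = 148·43807+447·7·2072 = 12966724,  y_3 = 148·2072+7·43807 = 613305

148 7
43807 2072
12966724 613305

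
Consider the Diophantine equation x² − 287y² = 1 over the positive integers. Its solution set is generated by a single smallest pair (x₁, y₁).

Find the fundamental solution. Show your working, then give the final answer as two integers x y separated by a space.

288 17

d=287: √d = [16; 1,15,1,32] (ℓ=4, even), read p_3/q_3
step 0: (16, 1)  from 16·(1,0) + (0,1)
…
step 2: (271, 16)  from 15·(17,1) + (16,1)
step 3: (288, 17)  from 1·(271,16) + (17,1)
(x₁, y₁) = (288, 17);  288² − 287·17² = 1 ✓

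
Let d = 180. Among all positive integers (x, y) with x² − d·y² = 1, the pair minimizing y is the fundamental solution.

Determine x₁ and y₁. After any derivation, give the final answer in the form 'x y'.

d=180: √d = [13; 2,2,2,26] (ℓ=4, even), read p_3/q_3
i=0: a=13 ⇒ p=13, q=1
i=1: a=2 ⇒ p=27, q=2
i=2: a=2 ⇒ p=67, q=5
i=3: a=2 ⇒ p=161, q=12
(x₁, y₁) = (161, 12);  161² − 180·12² = 1 ✓

161 12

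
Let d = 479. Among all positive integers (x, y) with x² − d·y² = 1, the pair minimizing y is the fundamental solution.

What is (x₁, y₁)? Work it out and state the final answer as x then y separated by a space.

√479 = [21; 1,7,1,3,2,21,2,3,1,7,1,42, …], period ℓ=12 (even) → k=11
step 0: (21, 1)  from 21·(1,0) + (0,1)
step 1: (22, 1)  from 1·(21,1) + (1,0)
…
step 4: (766, 35)  from 3·(197,9) + (175,8)
…
step 8: (264712, 12095)  from 3·(75879,3467) + (37075,1694)
…
step 10: (2648849, 121029)  from 7·(340591,15562) + (264712,12095)
step 11: (2989440, 136591)  from 1·(2648849,121029) + (340591,15562)
fundamental: x₁=2989440, y₁=136591  (since 8936751513600 − 479·18657101281 = 1)

2989440 136591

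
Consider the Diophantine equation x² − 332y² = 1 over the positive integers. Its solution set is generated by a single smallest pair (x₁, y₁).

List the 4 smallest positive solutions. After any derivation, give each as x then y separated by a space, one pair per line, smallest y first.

√332 = [18; 4,1,1,8,1,1,4,36, …], period ℓ=8 (even) → k=7
a_0=18:  p_0=18·1+0=18,  q_0=18·0+1=1
…
a_6=1:  p_6=1·1567+1403=2970,  q_6=1·86+77=163
a_7=4:  p_7=4·2970+1567=13447,  q_7=4·163+86=738
(x₁, y₁) = (13447, 738);  13447² − 332·738² = 1 ✓
n=2: (13447,738)∘(13447,738) = (13447·13447+332·738·738, 13447·738+738·13447) = (361643617,19847772)
n=3: (361643617,19847772)∘(13447,738) = (13447·361643617+332·738·19847772, 13447·19847772+738·361643617) = (9726043422151,533785979430)
n=4: (9726043422151,533785979430)∘(13447,738) = (13447·9726043422151+332·738·533785979430, 13447·533785979430+738·9726043422151) = (261572211433685377,14355640110942648)

13447 738
361643617 19847772
9726043422151 533785979430
261572211433685377 14355640110942648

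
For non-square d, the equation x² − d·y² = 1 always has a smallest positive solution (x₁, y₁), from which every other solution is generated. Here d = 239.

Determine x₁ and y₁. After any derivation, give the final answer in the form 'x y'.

6195120 400729

d=239: √d = [15; 2,5,1,2,4,15,4,2,1,5,2,30] (ℓ=12, even), read p_11/q_11
k=0  a_k=15  p_k/q_k = 15/1
…
k=2  a_k=5  p_k/q_k = 170/11
…
k=10  a_k=5  p_k/q_k = 2847431/184185
k=11  a_k=2  p_k/q_k = 6195120/400729
→ (6195120, 400729).  Check: 6195120²=38379511814400, 239·400729²=38379511814399, difference 1.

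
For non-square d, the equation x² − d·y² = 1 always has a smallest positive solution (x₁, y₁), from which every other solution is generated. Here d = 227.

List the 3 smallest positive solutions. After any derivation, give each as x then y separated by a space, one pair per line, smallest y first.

226 15
102151 6780
46172026 3064545

√227 = [15; 15,30, …], period ℓ=2 (even) → k=1
k=0  a_k=15  p_k/q_k = 15/1
k=1  a_k=15  p_k/q_k = 226/15
fundamental: x₁=226, y₁=15  (since 51076 − 227·225 = 1)
n=2: (226,15)∘(226,15) = (226·226+227·15·15, 226·15+15·226) = (102151,6780)
n=3: (102151,6780)∘(226,15) = (226·102151+227·15·6780, 226·6780+15·102151) = (46172026,3064545)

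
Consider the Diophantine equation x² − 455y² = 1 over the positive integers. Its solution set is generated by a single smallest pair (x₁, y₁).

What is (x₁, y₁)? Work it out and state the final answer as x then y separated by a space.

64 3

d=455: √d = [21; 3,42] (ℓ=2, even), read p_1/q_1
i=0: a=21 ⇒ p=21, q=1
i=1: a=3 ⇒ p=64, q=3
(x₁, y₁) = (64, 3);  64² − 455·3² = 1 ✓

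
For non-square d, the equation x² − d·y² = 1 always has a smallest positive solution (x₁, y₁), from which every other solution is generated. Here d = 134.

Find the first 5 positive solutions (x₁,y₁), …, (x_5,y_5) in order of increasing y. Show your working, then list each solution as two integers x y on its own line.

√134 → a₀=11, period (1,1,2,1,3,…,1,1,22); ℓ=14 even so k=13
a_0=11:  p_0=11·1+0=11,  q_0=11·0+1=1
…
a_4=1:  p_4=1·58+23=81,  q_4=1·5+2=7
a_5=3:  p_5=3·81+58=301,  q_5=3·7+5=26
a_6=1:  p_6=1·301+81=382,  q_6=1·26+7=33
…
a_9=3:  p_9=3·4503+4121=17630,  q_9=3·389+356=1523
…
a_12=1:  p_12=1·61896+22133=84029,  q_12=1·5347+1912=7259
a_13=1:  p_13=1·84029+61896=145925,  q_13=1·7259+5347=12606
(x₁, y₁) = (145925, 12606);  145925² − 134·12606² = 1 ✓
k=2:  x_2 = 145925·145925+134·12606·12606 = 42588211249,  y_2 = 145925·12606+12606·145925 = 3679061100
k=3:  x_3 = 145925·42588211249+134·12606·3679061100 = 12429369452874725,  y_3 = 145925·3679061100+12606·42588211249 = 1073733982022394
k=4:  x_4 = 145925·12429369452874725+134·12606·1073733982022394 = 3627511474778900280001,  y_4 = 145925·1073733982022394+12606·12429369452874725 = 313369262649556627800
k=5:  x_5 = 145925·3627511474778900280001+134·12606·313369262649556627800 = 1058689223901792677265417125,  y_5 = 145925·313369262649556627800+12606·3627511474778900280001 = 91456819303199367841407606

145925 12606
42588211249 3679061100
12429369452874725 1073733982022394
3627511474778900280001 313369262649556627800
1058689223901792677265417125 91456819303199367841407606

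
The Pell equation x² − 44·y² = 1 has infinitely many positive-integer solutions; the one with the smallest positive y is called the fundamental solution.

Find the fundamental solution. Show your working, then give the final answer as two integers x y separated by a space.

199 30

[6; 1,1,1,2,1,1,1,12] for √44; ℓ=8 ⇒ convergent index 7
i=0: a=6 ⇒ p=6, q=1
i=1: a=1 ⇒ p=7, q=1
…
i=3: a=1 ⇒ p=20, q=3
…
i=6: a=1 ⇒ p=126, q=19
i=7: a=1 ⇒ p=199, q=30
→ (199, 30).  Check: 199²=39601, 44·30²=39600, difference 1.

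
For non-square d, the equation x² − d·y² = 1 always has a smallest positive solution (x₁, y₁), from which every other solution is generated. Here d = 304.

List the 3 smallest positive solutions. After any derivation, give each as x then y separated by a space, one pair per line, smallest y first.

[17; 2,3,2,1,1,1,1,1,2,3,2,34] for √304; ℓ=12 ⇒ convergent index 11
k=0  a_k=17  p_k/q_k = 17/1
…
k=3  a_k=2  p_k/q_k = 279/16
…
k=10  a_k=3  p_k/q_k = 25177/1444
k=11  a_k=2  p_k/q_k = 57799/3315
(x₁, y₁) = (57799, 3315);  57799² − 304·3315² = 1 ✓
n=2: (57799,3315)∘(57799,3315) = (57799·57799+304·3315·3315, 57799·3315+3315·57799) = (6681448801,383207370)
n=3: (6681448801,383207370)∘(57799,3315) = (57799·6681448801+304·3315·383207370, 57799·383207370+3315·6681448801) = (772362118440199,44298005553945)

57799 3315
6681448801 383207370
772362118440199 44298005553945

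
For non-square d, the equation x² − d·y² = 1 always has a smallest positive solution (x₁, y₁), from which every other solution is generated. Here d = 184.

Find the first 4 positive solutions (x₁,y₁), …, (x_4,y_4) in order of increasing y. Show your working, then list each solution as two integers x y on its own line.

24335 1794
1184384449 87313980
57643991108495 4249571404806
2805533046066067201 206826640184594040

√184 = [13; 1,1,3,2,1,2,1,2,3,1,1,26, …], period ℓ=12 (even) → k=11
i=0: a=13 ⇒ p=13, q=1
i=1: a=1 ⇒ p=14, q=1
i=2: a=1 ⇒ p=27, q=2
i=3: a=3 ⇒ p=95, q=7
i=4: a=2 ⇒ p=217, q=16
i=5: a=1 ⇒ p=312, q=23
i=6: a=2 ⇒ p=841, q=62
i=7: a=1 ⇒ p=1153, q=85
i=8: a=2 ⇒ p=3147, q=232
i=9: a=3 ⇒ p=10594, q=781
i=10: a=1 ⇒ p=13741, q=1013
i=11: a=1 ⇒ p=24335, q=1794
→ (24335, 1794).  Check: 24335²=592192225, 184·1794²=592192224, difference 1.
n=2: (24335,1794)∘(24335,1794) = (24335·24335+184·1794·1794, 24335·1794+1794·24335) = (1184384449,87313980)
n=3: (1184384449,87313980)∘(24335,1794) = (24335·1184384449+184·1794·87313980, 24335·87313980+1794·1184384449) = (57643991108495,4249571404806)
n=4: (57643991108495,4249571404806)∘(24335,1794) = (24335·57643991108495+184·1794·4249571404806, 24335·4249571404806+1794·57643991108495) = (2805533046066067201,206826640184594040)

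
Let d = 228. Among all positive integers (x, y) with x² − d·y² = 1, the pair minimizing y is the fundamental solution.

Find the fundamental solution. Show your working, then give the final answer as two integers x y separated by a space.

√228 = [15; 10,30, …], period ℓ=2 (even) → k=1
k=0  a_k=15  p_k/q_k = 15/1
k=1  a_k=10  p_k/q_k = 151/10
→ (151, 10).  Check: 151²=22801, 228·10²=22800, difference 1.

151 10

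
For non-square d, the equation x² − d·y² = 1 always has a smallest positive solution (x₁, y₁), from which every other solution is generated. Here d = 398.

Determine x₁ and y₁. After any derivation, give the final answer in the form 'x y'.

√398 = [19; 1,18,1,38, …], period ℓ=4 (even) → k=3
i=0: a=19 ⇒ p=19, q=1
…
i=2: a=18 ⇒ p=379, q=19
i=3: a=1 ⇒ p=399, q=20
(x₁, y₁) = (399, 20);  399² − 398·20² = 1 ✓

399 20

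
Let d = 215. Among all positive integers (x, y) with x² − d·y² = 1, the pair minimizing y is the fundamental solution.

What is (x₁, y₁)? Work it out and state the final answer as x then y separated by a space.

44 3

√215 → a₀=14, period (1,1,1,28); ℓ=4 even so k=3
k=0  a_k=14  p_k/q_k = 14/1
k=1  a_k=1  p_k/q_k = 15/1
k=2  a_k=1  p_k/q_k = 29/2
k=3  a_k=1  p_k/q_k = 44/3
→ (44, 3).  Check: 44²=1936, 215·3²=1935, difference 1.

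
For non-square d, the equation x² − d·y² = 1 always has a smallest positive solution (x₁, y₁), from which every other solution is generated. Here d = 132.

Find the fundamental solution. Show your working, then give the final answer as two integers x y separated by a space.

23 2

√132 = [11; 2,22, …], period ℓ=2 (even) → k=1
step 0: (11, 1)  from 11·(1,0) + (0,1)
step 1: (23, 2)  from 2·(11,1) + (1,0)
→ (23, 2).  Check: 23²=529, 132·2²=528, difference 1.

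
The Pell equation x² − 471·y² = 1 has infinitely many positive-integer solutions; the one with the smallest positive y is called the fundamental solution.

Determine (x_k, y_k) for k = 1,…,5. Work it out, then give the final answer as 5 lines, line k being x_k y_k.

√471 = [21; 1,2,2,1,3,…,2,1,42, …], period ℓ=14 (even) → k=13
a_0=21:  p_0=21·1+0=21,  q_0=21·0+1=1
…
a_5=3:  p_5=3·217+152=803,  q_5=3·10+7=37
…
a_12=2:  p_12=2·2331742+843469=5506953,  q_12=2·107441+38865=253747
a_13=1:  p_13=1·5506953+2331742=7838695,  q_13=1·253747+107441=361188
→ (7838695, 361188).  Check: 7838695²=61445139303025, 471·361188²=61445139303024, difference 1.
(7838695+361188√471)^2 = 122890278606049 + 5662485139320√471
(7838695+361188√471)^3 = 1926598824915678693415 + 88772987898323613612√471
(7838695+361188√471)^4 = 30204041151744689101078780801 + 1391728752747293974319493360√471
(7838695+361188√471)^5 = 473520532711948744867536551663095975 + 21818674431032810307068783683516788√471

7838695 361188
122890278606049 5662485139320
1926598824915678693415 88772987898323613612
30204041151744689101078780801 1391728752747293974319493360
473520532711948744867536551663095975 21818674431032810307068783683516788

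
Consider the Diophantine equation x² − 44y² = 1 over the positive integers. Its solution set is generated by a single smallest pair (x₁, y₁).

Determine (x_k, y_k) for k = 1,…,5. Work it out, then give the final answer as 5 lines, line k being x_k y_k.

199 30
79201 11940
31521799 4752090
12545596801 1891319880
4993116004999 752740560150

√44 = [6; 1,1,1,2,1,1,1,12, …], period ℓ=8 (even) → k=7
i=0: a=6 ⇒ p=6, q=1
i=1: a=1 ⇒ p=7, q=1
i=2: a=1 ⇒ p=13, q=2
i=3: a=1 ⇒ p=20, q=3
i=4: a=2 ⇒ p=53, q=8
…
i=6: a=1 ⇒ p=126, q=19
i=7: a=1 ⇒ p=199, q=30
(x₁, y₁) = (199, 30);  199² − 44·30² = 1 ✓
k=2:  x_2 = 199·199+44·30·30 = 79201,  y_2 = 199·30+30·199 = 11940
k=3:  x_3 = 199·79201+44·30·11940 = 31521799,  y_3 = 199·11940+30·79201 = 4752090
k=4:  x_4 = 199·31521799+44·30·4752090 = 12545596801,  y_4 = 199·4752090+30·31521799 = 1891319880
k=5:  x_5 = 199·12545596801+44·30·1891319880 = 4993116004999,  y_5 = 199·1891319880+30·12545596801 = 752740560150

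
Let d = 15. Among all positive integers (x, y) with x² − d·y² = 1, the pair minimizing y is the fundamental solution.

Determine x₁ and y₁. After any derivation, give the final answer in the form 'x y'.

4 1

√15 = [3; 1,6, …], period ℓ=2 (even) → k=1
i=0: a=3 ⇒ p=3, q=1
i=1: a=1 ⇒ p=4, q=1
→ (4, 1).  Check: 4²=16, 15·1²=15, difference 1.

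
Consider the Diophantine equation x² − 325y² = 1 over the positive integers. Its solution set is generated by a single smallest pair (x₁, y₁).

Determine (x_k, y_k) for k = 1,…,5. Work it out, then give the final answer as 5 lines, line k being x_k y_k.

√325 = [18; 36, …], period ℓ=1 (odd) → k=1
step 0: (18, 1)  from 18·(1,0) + (0,1)
step 1: (649, 36)  from 36·(18,1) + (1,0)
fundamental: x₁=649, y₁=36  (since 421201 − 325·1296 = 1)
(x_2, y_2) = (649·649 + 325·36·36, 649·36 + 36·649) = (842401, 46728)
(x_3, y_3) = (649·842401 + 325·36·46728, 649·46728 + 36·842401) = (1093435849, 60652908)
(x_4, y_4) = (649·1093435849 + 325·36·60652908, 649·60652908 + 36·1093435849) = (1419278889601, 78727427856)
(x_5, y_5) = (649·1419278889601 + 325·36·78727427856, 649·78727427856 + 36·1419278889601) = (1842222905266249, 102188140704180)

649 36
842401 46728
1093435849 60652908
1419278889601 78727427856
1842222905266249 102188140704180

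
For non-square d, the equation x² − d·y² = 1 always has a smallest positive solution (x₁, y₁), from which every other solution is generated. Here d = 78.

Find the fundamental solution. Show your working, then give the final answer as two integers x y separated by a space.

53 6

d=78: √d = [8; 1,4,1,16] (ℓ=4, even), read p_3/q_3
step 0: (8, 1)  from 8·(1,0) + (0,1)
step 1: (9, 1)  from 1·(8,1) + (1,0)
step 2: (44, 5)  from 4·(9,1) + (8,1)
step 3: (53, 6)  from 1·(44,5) + (9,1)
→ (53, 6).  Check: 53²=2809, 78·6²=2808, difference 1.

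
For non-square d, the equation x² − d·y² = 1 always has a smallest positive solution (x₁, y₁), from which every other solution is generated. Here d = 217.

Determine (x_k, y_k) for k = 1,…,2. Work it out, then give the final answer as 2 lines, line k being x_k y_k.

3844063 260952
29553640695937 2006231855952

[14; 1,2,1,2,1,…,2,1,28] for √217; ℓ=16 ⇒ convergent index 15
i=0: a=14 ⇒ p=14, q=1
…
i=2: a=2 ⇒ p=44, q=3
…
i=4: a=2 ⇒ p=162, q=11
i=5: a=1 ⇒ p=221, q=15
i=6: a=1 ⇒ p=383, q=26
…
i=8: a=4 ⇒ p=15055, q=1022
i=9: a=9 ⇒ p=139163, q=9447
…
i=12: a=2 ⇒ p=740980, q=50301
i=13: a=1 ⇒ p=1034361, q=70217
i=14: a=2 ⇒ p=2809702, q=190735
i=15: a=1 ⇒ p=3844063, q=260952
→ (3844063, 260952).  Check: 3844063²=14776820347969, 217·260952²=14776820347968, difference 1.
(x_2, y_2) = (3844063·3844063 + 217·260952·260952, 3844063·260952 + 260952·3844063) = (29553640695937, 2006231855952)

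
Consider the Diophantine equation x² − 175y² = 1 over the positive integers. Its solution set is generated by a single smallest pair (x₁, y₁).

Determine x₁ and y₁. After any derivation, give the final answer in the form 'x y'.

√175 = [13; 4,2,1,2,4,26, …], period ℓ=6 (even) → k=5
step 0: (13, 1)  from 13·(1,0) + (0,1)
…
step 2: (119, 9)  from 2·(53,4) + (13,1)
step 3: (172, 13)  from 1·(119,9) + (53,4)
step 4: (463, 35)  from 2·(172,13) + (119,9)
step 5: (2024, 153)  from 4·(463,35) + (172,13)
fundamental: x₁=2024, y₁=153  (since 4096576 − 175·23409 = 1)

2024 153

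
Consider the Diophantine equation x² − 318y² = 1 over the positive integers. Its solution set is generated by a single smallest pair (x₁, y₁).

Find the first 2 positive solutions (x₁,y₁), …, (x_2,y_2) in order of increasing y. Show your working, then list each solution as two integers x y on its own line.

107 6
22897 1284

√318 = [17; 1,4,1,34, …], period ℓ=4 (even) → k=3
i=0: a=17 ⇒ p=17, q=1
…
i=2: a=4 ⇒ p=89, q=5
i=3: a=1 ⇒ p=107, q=6
(x₁, y₁) = (107, 6);  107² − 318·6² = 1 ✓
k=2:  x_2 = 107·107+318·6·6 = 22897,  y_2 = 107·6+6·107 = 1284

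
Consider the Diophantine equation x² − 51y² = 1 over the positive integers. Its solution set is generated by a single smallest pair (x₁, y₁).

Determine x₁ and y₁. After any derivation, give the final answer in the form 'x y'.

50 7

√51 → a₀=7, period (7,14); ℓ=2 even so k=1
step 0: (7, 1)  from 7·(1,0) + (0,1)
step 1: (50, 7)  from 7·(7,1) + (1,0)
fundamental: x₁=50, y₁=7  (since 2500 − 51·49 = 1)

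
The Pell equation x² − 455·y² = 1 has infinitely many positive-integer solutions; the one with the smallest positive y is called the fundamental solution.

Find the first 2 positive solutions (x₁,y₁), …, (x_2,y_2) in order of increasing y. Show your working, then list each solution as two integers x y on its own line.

64 3
8191 384

√455 → a₀=21, period (3,42); ℓ=2 even so k=1
i=0: a=21 ⇒ p=21, q=1
i=1: a=3 ⇒ p=64, q=3
→ (64, 3).  Check: 64²=4096, 455·3²=4095, difference 1.
(x_2, y_2) = (64·64 + 455·3·3, 64·3 + 3·64) = (8191, 384)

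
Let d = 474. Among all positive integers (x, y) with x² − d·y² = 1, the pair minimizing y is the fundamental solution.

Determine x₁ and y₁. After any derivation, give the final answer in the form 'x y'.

193549 8890

d=474: √d = [21; 1,3,2,1,1,…,3,1,42] (ℓ=14, even), read p_13/q_13
a_0=21:  p_0=21·1+0=21,  q_0=21·0+1=1
…
a_3=2:  p_3=2·87+22=196,  q_3=2·4+1=9
…
a_6=1:  p_6=1·479+283=762,  q_6=1·22+13=35
a_7=6:  p_7=6·762+479=5051,  q_7=6·35+22=232
…
a_12=3:  p_12=3·44218+16677=149331,  q_12=3·2031+766=6859
a_13=1:  p_13=1·149331+44218=193549,  q_13=1·6859+2031=8890
fundamental: x₁=193549, y₁=8890  (since 37461215401 − 474·79032100 = 1)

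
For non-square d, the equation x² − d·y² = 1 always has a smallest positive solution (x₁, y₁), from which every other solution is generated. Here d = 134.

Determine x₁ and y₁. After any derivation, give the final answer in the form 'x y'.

145925 12606

d=134: √d = [11; 1,1,2,1,3,…,1,1,22] (ℓ=14, even), read p_13/q_13
k=0  a_k=11  p_k/q_k = 11/1
…
k=6  a_k=1  p_k/q_k = 382/33
k=7  a_k=10  p_k/q_k = 4121/356
…
k=9  a_k=3  p_k/q_k = 17630/1523
…
k=12  a_k=1  p_k/q_k = 84029/7259
k=13  a_k=1  p_k/q_k = 145925/12606
→ (145925, 12606).  Check: 145925²=21294105625, 134·12606²=21294105624, difference 1.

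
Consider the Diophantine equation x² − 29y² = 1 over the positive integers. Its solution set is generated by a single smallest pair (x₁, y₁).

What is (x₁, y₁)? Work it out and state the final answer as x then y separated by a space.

√29 = [5; 2,1,1,2,10, …], period ℓ=5 (odd) → k=9
a_0=5:  p_0=5·1+0=5,  q_0=5·0+1=1
a_1=2:  p_1=2·5+1=11,  q_1=2·1+0=2
a_2=1:  p_2=1·11+5=16,  q_2=1·2+1=3
a_3=1:  p_3=1·16+11=27,  q_3=1·3+2=5
a_4=2:  p_4=2·27+16=70,  q_4=2·5+3=13
a_5=10:  p_5=10·70+27=727,  q_5=10·13+5=135
a_6=2:  p_6=2·727+70=1524,  q_6=2·135+13=283
a_7=1:  p_7=1·1524+727=2251,  q_7=1·283+135=418
a_8=1:  p_8=1·2251+1524=3775,  q_8=1·418+283=701
a_9=2:  p_9=2·3775+2251=9801,  q_9=2·701+418=1820
(x₁, y₁) = (9801, 1820);  9801² − 29·1820² = 1 ✓

9801 1820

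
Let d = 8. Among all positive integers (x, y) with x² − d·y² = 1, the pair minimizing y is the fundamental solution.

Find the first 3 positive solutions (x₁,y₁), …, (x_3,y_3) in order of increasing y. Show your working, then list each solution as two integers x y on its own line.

√8 → a₀=2, period (1,4); ℓ=2 even so k=1
i=0: a=2 ⇒ p=2, q=1
i=1: a=1 ⇒ p=3, q=1
→ (3, 1).  Check: 3²=9, 8·1²=8, difference 1.
(x_2, y_2) = (3·3 + 8·1·1, 3·1 + 1·3) = (17, 6)
(x_3, y_3) = (3·17 + 8·1·6, 3·6 + 1·17) = (99, 35)

3 1
17 6
99 35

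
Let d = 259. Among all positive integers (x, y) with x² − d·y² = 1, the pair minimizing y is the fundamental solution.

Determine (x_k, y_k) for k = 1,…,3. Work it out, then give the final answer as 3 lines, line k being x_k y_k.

√259 → a₀=16, period (10,1,2,3,4,3,2,1,10,32); ℓ=10 even so k=9
step 0: (16, 1)  from 16·(1,0) + (0,1)
step 1: (161, 10)  from 10·(16,1) + (1,0)
step 2: (177, 11)  from 1·(161,10) + (16,1)
step 3: (515, 32)  from 2·(177,11) + (161,10)
step 4: (1722, 107)  from 3·(515,32) + (177,11)
step 5: (7403, 460)  from 4·(1722,107) + (515,32)
step 6: (23931, 1487)  from 3·(7403,460) + (1722,107)
step 7: (55265, 3434)  from 2·(23931,1487) + (7403,460)
step 8: (79196, 4921)  from 1·(55265,3434) + (23931,1487)
step 9: (847225, 52644)  from 10·(79196,4921) + (55265,3434)
→ (847225, 52644).  Check: 847225²=717790200625, 259·52644²=717790200624, difference 1.
k=2:  x_2 = 847225·847225+259·52644·52644 = 1435580401249,  y_2 = 847225·52644+52644·847225 = 89202625800
k=3:  x_3 = 847225·1435580401249+259·52644·89202625800 = 2432519210895520825,  y_3 = 847225·89202625800+52644·1435580401249 = 151149389286757356

847225 52644
1435580401249 89202625800
2432519210895520825 151149389286757356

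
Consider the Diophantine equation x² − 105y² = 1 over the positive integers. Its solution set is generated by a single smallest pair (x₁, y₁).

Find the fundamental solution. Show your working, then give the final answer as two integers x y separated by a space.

41 4

√105 → a₀=10, period (4,20); ℓ=2 even so k=1
a_0=10:  p_0=10·1+0=10,  q_0=10·0+1=1
a_1=4:  p_1=4·10+1=41,  q_1=4·1+0=4
→ (41, 4).  Check: 41²=1681, 105·4²=1680, difference 1.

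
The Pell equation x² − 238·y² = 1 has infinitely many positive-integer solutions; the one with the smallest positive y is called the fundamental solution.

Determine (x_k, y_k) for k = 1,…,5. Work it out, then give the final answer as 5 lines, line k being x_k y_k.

d=238: √d = [15; 2,2,1,14,1,2,2,30] (ℓ=8, even), read p_7/q_7
k=0  a_k=15  p_k/q_k = 15/1
k=1  a_k=2  p_k/q_k = 31/2
…
k=3  a_k=1  p_k/q_k = 108/7
k=4  a_k=14  p_k/q_k = 1589/103
k=5  a_k=1  p_k/q_k = 1697/110
k=6  a_k=2  p_k/q_k = 4983/323
k=7  a_k=2  p_k/q_k = 11663/756
fundamental: x₁=11663, y₁=756  (since 136025569 − 238·571536 = 1)
n=2: (11663,756)∘(11663,756) = (11663·11663+238·756·756, 11663·756+756·11663) = (272051137,17634456)
n=3: (272051137,17634456)∘(11663,756) = (11663·272051137+238·756·17634456, 11663·17634456+756·272051137) = (6345864809999,411341319900)
n=4: (6345864809999,411341319900)∘(11663,756) = (11663·6345864809999+238·756·411341319900, 11663·411341319900+756·6345864809999) = (148023642285985537,9594947610352944)
n=5: (148023642285985537,9594947610352944)∘(11663,756) = (11663·148023642285985537+238·756·9594947610352944, 11663·9594947610352944+756·148023642285985537) = (3452799473617033826063,223811747547751451844)

11663 756
272051137 17634456
6345864809999 411341319900
148023642285985537 9594947610352944
3452799473617033826063 223811747547751451844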